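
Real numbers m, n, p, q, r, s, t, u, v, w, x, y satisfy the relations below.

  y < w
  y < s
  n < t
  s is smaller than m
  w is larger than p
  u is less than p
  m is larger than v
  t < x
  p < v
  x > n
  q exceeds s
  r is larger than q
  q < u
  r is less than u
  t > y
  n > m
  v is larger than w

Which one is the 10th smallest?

Piecing the relations together gives one ordering: y < s < q < r < u < p < w < v < m < n < t < x.
Counting 10 from the smallest end gives n.

n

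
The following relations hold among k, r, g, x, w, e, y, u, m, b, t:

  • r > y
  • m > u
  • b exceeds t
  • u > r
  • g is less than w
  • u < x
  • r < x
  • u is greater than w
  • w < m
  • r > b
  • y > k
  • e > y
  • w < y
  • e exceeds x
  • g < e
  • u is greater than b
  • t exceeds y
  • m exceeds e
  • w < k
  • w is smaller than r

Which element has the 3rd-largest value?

x

Chaining the given pairs: g < w < k < y < t < b < r < u < x < e < m.
Counting 3 from the largest end gives x.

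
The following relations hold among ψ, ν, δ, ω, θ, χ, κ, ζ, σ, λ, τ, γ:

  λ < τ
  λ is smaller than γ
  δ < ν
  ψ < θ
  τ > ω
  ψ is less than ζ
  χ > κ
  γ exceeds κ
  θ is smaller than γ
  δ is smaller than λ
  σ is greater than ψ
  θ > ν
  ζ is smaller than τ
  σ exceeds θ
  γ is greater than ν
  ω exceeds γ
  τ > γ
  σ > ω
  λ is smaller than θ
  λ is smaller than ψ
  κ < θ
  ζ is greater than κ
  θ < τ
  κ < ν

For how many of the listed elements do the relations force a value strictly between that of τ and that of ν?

The relations place ν below τ. An element lies strictly between them when it is forced above ν and also forced below τ.
Above ν: {θ, γ, ω, σ}. Below τ: {δ, κ, λ, ψ, ζ, θ, γ, ω}.
Intersection: {θ, γ, ω} — 3.

3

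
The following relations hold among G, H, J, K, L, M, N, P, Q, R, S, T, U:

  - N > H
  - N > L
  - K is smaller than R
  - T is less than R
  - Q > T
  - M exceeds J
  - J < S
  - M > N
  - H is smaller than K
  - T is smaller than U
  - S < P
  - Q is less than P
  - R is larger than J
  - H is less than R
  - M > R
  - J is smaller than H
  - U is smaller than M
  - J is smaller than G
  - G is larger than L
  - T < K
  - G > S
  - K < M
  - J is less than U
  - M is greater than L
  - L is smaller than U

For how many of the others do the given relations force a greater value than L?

From L the given relations immediately reach U, N, G, M.
No other element is forced above L by the given relations, so the count is 4.

4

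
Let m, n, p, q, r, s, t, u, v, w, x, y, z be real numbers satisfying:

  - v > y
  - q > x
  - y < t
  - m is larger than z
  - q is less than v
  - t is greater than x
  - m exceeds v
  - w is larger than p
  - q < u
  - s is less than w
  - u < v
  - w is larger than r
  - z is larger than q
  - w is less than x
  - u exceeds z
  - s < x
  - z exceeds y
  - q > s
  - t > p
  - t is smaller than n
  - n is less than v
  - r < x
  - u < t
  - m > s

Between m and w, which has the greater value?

Chaining the given relations: w < x < q < z < u < t < n < v < m.
So w < m; m is the larger of the two.

m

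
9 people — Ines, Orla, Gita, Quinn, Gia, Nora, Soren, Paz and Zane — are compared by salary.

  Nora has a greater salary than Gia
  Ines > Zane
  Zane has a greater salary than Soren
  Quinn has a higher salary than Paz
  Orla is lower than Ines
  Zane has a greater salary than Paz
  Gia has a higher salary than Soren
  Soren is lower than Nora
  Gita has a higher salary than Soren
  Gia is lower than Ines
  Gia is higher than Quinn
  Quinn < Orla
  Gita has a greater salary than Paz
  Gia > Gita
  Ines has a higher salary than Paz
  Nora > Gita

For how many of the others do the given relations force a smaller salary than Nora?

Directly below Nora: Soren, Gita, Gia.
One step further: Paz, Quinn (5 so far).
Nothing else is reachable below Nora; 5 in all.

5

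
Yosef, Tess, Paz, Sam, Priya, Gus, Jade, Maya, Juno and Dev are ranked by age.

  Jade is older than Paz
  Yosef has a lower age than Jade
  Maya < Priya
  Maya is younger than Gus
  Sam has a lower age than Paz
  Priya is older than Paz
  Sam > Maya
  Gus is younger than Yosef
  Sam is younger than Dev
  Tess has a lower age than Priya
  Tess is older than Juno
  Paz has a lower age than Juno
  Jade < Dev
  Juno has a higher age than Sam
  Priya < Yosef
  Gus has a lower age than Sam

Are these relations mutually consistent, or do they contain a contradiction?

Every relation is compatible with Maya < Gus < Sam < Paz < Juno < Tess < Priya < Yosef < Jade < Dev; the set is consistent.

consistent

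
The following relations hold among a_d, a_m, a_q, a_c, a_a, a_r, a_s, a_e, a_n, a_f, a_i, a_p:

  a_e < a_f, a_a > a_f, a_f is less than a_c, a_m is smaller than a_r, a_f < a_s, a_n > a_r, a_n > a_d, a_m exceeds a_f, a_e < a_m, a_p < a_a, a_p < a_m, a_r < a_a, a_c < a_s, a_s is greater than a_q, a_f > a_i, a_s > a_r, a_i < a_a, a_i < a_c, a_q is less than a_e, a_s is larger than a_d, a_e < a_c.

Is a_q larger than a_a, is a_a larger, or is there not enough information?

a_a

a_q < a_e and a_e < a_f give a_q < a_f.
Then a_f < a_m extends the chain to a_m.
With a_m < a_r: a_q < a_e < a_f < a_m < a_r.
With a_r < a_a: a_q < a_e < a_f < a_m < a_r < a_a.
So a_a is larger.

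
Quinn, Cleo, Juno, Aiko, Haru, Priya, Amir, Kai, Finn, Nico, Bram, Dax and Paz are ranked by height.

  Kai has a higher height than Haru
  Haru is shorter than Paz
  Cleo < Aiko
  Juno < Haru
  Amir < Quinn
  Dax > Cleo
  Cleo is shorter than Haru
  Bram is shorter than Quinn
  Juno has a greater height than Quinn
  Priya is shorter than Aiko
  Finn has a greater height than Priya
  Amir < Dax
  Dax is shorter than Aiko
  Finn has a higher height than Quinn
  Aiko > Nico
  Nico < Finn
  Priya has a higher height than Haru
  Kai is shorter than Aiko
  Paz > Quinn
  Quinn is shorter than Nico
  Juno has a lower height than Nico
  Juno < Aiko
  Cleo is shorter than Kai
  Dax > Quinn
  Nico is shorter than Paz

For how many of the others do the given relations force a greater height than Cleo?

Directly above Cleo: Haru, Dax, Kai, Aiko.
One step further: Priya, Paz (6 so far).
One step further: Finn (7 so far).
Nothing else is reachable above Cleo; 7 in all.

7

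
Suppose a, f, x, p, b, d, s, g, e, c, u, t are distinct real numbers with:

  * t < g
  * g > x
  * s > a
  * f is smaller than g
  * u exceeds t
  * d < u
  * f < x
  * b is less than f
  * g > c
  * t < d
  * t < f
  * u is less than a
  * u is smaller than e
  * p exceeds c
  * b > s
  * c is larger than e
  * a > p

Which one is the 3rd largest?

f

Piecing the relations together gives one ordering: t < d < u < e < c < p < a < s < b < f < x < g.
The 3rd largest is f.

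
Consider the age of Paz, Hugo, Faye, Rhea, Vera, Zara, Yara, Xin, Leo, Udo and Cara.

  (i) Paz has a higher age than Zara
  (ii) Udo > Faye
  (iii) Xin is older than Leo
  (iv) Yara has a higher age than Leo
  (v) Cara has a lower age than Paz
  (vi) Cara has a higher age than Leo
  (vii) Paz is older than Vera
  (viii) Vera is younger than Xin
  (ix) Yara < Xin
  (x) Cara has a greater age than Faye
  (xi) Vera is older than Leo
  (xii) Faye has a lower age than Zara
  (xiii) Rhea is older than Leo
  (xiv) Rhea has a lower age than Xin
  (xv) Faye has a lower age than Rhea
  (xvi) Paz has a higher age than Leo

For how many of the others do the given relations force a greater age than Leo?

The elements the relations force above Leo are Yara, Cara, Rhea, Vera, Xin, Paz — no chain reaches any other.
That is 6.

6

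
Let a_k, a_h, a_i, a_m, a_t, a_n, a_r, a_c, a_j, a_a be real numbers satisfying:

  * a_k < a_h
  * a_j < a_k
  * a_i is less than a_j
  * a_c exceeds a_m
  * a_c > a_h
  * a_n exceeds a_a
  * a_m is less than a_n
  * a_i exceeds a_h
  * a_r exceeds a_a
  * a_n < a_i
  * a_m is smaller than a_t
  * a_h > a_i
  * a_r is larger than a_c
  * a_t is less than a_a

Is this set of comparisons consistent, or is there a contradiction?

Chaining the given relations yields a_i < a_j < a_k < a_h, so a_i < a_h. But one relation states a_h < a_i. These cannot both hold.

inconsistent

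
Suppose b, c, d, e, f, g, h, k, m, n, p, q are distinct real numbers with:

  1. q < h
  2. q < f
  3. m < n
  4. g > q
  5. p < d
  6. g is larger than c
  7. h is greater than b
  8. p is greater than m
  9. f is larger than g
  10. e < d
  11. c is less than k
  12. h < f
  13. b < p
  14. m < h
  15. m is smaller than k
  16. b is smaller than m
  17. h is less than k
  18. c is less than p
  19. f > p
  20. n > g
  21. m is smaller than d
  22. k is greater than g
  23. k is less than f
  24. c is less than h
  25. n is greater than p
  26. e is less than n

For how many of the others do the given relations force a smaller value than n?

The elements the relations force below n are b, q, c, e, m, p, g — no chain reaches any other.
That is 7.

7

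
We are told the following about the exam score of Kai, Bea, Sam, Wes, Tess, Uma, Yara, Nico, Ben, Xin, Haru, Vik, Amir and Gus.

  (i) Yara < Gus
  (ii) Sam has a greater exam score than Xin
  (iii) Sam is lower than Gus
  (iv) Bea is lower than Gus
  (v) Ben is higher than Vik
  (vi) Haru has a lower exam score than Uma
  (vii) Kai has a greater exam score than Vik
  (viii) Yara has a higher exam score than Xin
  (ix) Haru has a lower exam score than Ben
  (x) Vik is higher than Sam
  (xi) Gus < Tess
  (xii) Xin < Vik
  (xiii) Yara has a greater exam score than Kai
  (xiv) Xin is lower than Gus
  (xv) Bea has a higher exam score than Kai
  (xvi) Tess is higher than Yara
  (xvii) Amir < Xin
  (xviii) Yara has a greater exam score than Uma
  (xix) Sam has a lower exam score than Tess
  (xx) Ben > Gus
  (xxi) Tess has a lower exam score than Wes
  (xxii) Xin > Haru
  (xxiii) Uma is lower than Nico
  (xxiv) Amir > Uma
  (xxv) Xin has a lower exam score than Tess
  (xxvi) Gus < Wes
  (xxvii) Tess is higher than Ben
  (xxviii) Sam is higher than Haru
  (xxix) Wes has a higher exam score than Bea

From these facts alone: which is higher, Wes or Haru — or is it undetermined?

Wes

Haru < Uma and Uma < Amir give Haru < Amir.
Then Amir < Xin extends the chain to Xin.
Then Xin < Sam extends the chain to Sam.
Then Sam < Vik extends the chain to Vik.
With Vik < Kai: Haru < Uma < Amir < Xin < Sam < Vik < Kai.
Then Kai < Bea extends the chain to Bea.
Then Bea < Gus extends the chain to Gus.
With Gus < Ben: Haru < Uma < Amir < Xin < Sam < Vik < Kai < Bea < Gus < Ben.
Then Ben < Tess extends the chain to Tess.
With Tess < Wes: Haru < Uma < Amir < Xin < Sam < Vik < Kai < Bea < Gus < Ben < Tess < Wes.
So Wes is higher.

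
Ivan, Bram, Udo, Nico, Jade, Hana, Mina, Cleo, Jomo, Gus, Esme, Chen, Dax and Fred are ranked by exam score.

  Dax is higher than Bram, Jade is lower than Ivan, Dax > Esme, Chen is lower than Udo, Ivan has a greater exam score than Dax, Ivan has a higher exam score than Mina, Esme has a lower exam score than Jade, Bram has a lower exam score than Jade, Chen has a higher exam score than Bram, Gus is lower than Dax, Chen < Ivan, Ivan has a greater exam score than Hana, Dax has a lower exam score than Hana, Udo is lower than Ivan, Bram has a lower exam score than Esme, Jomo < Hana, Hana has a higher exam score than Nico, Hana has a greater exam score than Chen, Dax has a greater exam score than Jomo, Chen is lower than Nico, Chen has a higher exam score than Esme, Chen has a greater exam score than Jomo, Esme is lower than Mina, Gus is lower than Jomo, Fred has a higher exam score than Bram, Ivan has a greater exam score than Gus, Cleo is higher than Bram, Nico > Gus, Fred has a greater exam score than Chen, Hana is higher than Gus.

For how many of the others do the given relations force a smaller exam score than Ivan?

11

From Ivan the given relations immediately reach Gus, Chen, Mina, Dax, Udo, Jade, Hana.
From those, Bram, Jomo, Esme, Nico — 11 in total.
Nothing else is reachable below Ivan; 11 in all.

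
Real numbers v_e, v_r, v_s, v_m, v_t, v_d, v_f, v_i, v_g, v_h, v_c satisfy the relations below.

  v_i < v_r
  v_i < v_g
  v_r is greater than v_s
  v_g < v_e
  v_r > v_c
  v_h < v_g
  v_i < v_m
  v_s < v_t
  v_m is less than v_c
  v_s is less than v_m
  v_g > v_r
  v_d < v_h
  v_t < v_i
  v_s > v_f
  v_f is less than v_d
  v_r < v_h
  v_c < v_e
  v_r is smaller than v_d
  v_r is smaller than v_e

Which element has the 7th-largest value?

The consecutive relations fix a unique order: v_f < v_s < v_t < v_i < v_m < v_c < v_r < v_d < v_h < v_g < v_e.
Counting 7 from the largest end gives v_m.

v_m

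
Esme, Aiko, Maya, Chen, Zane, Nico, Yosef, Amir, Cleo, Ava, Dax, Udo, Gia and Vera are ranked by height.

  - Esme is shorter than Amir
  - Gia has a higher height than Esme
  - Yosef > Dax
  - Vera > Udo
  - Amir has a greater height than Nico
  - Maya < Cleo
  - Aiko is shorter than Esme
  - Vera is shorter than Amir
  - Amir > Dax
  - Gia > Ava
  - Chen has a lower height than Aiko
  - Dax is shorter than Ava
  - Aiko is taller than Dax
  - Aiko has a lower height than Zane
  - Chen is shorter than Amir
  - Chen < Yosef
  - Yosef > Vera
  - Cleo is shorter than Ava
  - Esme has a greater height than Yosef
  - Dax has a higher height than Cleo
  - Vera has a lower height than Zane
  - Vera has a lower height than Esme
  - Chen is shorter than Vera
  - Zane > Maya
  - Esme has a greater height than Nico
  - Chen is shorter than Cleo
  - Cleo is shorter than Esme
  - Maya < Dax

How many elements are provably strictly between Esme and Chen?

5

The relations place Chen below Esme. An element lies strictly between them when it is forced above Chen and also forced below Esme.
Above Chen: {Vera, Cleo, Dax, Ava, Yosef, Aiko, Zane, Gia, Amir}. Below Esme: {Udo, Maya, Vera, Cleo, Dax, Yosef, Aiko, Nico}.
Intersection: {Vera, Cleo, Dax, Yosef, Aiko} — 5.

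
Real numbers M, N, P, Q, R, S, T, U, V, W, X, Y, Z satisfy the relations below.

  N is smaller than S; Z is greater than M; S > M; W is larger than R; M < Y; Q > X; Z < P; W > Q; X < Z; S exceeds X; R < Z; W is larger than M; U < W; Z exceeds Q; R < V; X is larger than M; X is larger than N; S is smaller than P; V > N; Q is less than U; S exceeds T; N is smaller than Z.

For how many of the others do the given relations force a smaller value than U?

From U the given relations immediately reach Q.
From those, X — 2 in total.
From those, M, N — 4 in total.
No other element is forced below U by the given relations, so the count is 4.

4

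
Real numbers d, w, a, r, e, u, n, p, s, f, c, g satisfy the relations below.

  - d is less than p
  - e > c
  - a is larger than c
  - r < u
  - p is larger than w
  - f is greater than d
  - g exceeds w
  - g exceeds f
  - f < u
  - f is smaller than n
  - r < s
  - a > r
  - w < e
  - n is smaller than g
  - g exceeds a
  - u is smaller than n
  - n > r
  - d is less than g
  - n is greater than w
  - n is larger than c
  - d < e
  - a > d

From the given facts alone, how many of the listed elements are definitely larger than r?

Directly above r: s, u, a, n.
One step further: g (5 so far).
Nothing else is reachable above r; 5 in all.

5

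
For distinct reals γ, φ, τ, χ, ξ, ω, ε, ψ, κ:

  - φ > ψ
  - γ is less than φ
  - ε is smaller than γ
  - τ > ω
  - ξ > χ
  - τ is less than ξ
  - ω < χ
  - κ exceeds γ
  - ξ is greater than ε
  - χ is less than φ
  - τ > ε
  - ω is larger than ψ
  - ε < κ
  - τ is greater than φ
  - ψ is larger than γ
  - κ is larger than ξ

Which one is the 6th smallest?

Chaining the given pairs: ε < γ < ψ < ω < χ < φ < τ < ξ < κ.
The 6th smallest is φ.

φ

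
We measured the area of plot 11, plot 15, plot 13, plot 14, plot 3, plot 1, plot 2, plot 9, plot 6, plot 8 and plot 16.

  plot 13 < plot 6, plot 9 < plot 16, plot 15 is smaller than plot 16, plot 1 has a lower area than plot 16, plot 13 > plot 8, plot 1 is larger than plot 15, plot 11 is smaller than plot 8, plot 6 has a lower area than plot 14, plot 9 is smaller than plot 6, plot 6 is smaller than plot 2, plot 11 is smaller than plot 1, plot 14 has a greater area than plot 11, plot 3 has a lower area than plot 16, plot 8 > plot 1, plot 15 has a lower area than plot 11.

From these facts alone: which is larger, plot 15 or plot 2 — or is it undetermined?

plot 15 < plot 11 and plot 11 < plot 1 give plot 15 < plot 1.
Then plot 1 < plot 8 extends the chain to plot 8.
With plot 8 < plot 13: plot 15 < plot 11 < plot 1 < plot 8 < plot 13.
With plot 13 < plot 6: plot 15 < plot 11 < plot 1 < plot 8 < plot 13 < plot 6.
Then plot 6 < plot 2 extends the chain to plot 2.
So plot 2 is larger.

plot 2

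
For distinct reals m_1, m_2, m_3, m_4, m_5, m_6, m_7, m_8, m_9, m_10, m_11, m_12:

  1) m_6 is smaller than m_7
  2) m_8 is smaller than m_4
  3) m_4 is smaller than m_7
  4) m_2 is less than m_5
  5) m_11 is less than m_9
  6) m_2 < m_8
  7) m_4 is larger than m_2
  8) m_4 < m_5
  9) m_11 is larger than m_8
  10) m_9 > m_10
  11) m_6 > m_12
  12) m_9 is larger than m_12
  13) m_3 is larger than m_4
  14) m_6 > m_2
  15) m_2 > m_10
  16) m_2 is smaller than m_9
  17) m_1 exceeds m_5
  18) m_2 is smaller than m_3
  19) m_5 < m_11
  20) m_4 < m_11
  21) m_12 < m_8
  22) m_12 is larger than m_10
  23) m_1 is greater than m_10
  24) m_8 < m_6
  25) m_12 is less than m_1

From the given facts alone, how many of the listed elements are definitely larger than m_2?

From m_2 the given relations immediately reach m_8, m_4, m_5, m_3, m_6, m_9.
From those, m_1, m_7, m_11 — 9 in total.
No other element is forced above m_2 by the given relations, so the count is 9.

9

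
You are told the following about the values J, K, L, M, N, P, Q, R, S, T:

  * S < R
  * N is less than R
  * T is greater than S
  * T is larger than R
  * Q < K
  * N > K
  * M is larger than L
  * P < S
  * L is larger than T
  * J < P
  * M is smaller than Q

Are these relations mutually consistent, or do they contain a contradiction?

inconsistent

Chaining the given relations yields R < T < L < M < Q < K < N, so R < N. But one relation states N < R. These cannot both hold.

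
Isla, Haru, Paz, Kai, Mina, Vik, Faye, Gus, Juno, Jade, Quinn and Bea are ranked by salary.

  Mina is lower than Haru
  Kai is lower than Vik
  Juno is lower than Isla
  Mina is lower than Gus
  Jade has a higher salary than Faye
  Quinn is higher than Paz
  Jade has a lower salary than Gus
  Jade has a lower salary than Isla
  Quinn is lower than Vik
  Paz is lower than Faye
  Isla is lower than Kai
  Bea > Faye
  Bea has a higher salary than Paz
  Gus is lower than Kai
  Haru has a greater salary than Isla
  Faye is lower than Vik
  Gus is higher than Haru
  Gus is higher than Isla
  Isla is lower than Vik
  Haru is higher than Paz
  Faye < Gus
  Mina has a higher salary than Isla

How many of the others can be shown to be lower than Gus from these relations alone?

7

Directly below Gus: Faye, Jade, Isla, Mina, Haru.
One step further: Paz, Juno (7 so far).
No other element is forced below Gus by the given relations, so the count is 7.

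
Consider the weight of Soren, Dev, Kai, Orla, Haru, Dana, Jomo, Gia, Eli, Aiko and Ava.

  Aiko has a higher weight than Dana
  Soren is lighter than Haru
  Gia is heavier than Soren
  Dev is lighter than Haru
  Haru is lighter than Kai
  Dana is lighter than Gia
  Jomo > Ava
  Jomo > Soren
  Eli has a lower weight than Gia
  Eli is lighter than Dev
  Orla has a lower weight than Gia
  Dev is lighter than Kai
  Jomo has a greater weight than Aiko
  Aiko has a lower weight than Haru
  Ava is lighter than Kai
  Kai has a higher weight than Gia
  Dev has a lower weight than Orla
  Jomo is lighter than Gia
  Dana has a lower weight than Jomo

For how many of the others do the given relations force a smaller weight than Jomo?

4

The elements the relations force below Jomo are Dana, Soren, Aiko, Ava — no chain reaches any other.
That is 4.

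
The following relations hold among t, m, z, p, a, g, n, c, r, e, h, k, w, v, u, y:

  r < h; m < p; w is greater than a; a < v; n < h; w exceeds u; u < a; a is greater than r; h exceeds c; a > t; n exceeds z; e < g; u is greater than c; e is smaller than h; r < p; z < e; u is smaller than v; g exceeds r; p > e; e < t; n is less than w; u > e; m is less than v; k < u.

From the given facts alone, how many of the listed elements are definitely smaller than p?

4

From p the given relations immediately reach r, e, m.
From those, z — 4 in total.
No other element is forced below p by the given relations, so the count is 4.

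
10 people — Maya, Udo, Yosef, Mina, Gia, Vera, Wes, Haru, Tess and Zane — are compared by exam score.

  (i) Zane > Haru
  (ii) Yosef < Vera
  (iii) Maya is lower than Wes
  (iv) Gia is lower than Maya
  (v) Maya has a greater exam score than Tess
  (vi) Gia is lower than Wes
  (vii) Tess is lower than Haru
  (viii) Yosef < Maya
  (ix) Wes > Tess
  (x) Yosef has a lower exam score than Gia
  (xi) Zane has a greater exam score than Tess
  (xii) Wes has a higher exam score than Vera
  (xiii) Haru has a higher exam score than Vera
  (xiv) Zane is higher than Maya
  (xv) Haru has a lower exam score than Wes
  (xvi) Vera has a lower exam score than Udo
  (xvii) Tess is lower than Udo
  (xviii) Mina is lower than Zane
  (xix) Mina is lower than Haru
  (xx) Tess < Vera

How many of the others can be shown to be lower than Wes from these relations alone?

7

The elements the relations force below Wes are Yosef, Mina, Tess, Vera, Gia, Haru, Maya — no chain reaches any other.
That is 7.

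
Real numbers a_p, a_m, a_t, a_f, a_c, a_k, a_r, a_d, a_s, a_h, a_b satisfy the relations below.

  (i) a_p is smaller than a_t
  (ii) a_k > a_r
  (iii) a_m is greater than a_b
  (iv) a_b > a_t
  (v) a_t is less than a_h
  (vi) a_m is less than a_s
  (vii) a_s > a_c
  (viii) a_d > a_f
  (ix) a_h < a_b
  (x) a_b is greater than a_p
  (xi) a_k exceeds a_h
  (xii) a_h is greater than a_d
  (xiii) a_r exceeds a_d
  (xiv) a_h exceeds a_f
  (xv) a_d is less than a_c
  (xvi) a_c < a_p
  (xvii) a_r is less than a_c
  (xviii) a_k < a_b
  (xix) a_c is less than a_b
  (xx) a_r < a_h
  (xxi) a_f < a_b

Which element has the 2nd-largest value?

The consecutive relations fix a unique order: a_f < a_d < a_r < a_c < a_p < a_t < a_h < a_k < a_b < a_m < a_s.
Counting 2 from the largest end gives a_m.

a_m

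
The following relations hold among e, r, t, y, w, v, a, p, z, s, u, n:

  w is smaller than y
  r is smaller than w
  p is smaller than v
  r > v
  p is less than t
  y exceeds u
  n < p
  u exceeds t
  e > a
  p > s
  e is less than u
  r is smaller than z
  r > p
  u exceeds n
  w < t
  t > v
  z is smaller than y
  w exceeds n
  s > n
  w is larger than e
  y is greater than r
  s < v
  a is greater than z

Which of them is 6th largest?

Chaining the given pairs: n < s < p < v < r < z < a < e < w < t < u < y.
Counting 6 from the largest end gives a.

a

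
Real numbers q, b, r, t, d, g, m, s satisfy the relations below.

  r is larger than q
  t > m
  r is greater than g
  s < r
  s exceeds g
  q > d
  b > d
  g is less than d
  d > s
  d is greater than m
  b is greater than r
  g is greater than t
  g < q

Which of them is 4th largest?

The consecutive relations fix a unique order: m < t < g < s < d < q < r < b.
The 4th largest is d.

d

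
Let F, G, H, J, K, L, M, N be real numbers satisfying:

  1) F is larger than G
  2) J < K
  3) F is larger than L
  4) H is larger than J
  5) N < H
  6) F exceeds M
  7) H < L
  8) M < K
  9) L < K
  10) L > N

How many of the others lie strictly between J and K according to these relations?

2

Chaining upward from J reaches: H, L, F.
Chaining downward from K reaches: N, H, M, L.
Strictly between J and K are those in both lists: H, L — 2 elements.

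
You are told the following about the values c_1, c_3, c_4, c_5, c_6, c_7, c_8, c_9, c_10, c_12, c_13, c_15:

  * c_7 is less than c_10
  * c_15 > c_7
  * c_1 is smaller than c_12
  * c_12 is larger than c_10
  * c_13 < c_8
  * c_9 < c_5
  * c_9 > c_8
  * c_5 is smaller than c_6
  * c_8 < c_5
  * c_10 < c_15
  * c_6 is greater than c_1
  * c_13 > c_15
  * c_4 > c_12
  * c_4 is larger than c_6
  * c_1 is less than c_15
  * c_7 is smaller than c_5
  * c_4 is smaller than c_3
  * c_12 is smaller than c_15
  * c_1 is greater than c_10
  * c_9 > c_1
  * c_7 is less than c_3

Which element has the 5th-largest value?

c_9

The consecutive relations fix a unique order: c_7 < c_10 < c_1 < c_12 < c_15 < c_13 < c_8 < c_9 < c_5 < c_6 < c_4 < c_3.
Counting 5 from the largest end gives c_9.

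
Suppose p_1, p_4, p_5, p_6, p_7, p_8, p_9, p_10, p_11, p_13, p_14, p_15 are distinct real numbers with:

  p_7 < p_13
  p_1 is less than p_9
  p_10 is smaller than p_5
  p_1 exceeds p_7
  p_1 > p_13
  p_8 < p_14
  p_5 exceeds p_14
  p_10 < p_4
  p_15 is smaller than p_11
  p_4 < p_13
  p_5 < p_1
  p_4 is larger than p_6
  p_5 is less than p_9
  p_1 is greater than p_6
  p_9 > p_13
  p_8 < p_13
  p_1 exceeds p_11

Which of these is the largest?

p_9

p_8 is not greatest since p_8 < p_13; p_10 is not greatest since p_10 < p_4; p_7 is not greatest since p_7 < p_13; p_15 is not greatest since p_15 < p_11; p_6 is not greatest since p_6 < p_1; p_4 is not greatest since p_4 < p_13; p_14 is not greatest since p_14 < p_5; p_13 is not greatest since p_13 < p_1; p_11 is not greatest since p_11 < p_1; p_5 is not greatest since p_5 < p_1; p_1 is not greatest since p_1 < p_9.
Only p_9 has nothing above it, so p_9 is the largest.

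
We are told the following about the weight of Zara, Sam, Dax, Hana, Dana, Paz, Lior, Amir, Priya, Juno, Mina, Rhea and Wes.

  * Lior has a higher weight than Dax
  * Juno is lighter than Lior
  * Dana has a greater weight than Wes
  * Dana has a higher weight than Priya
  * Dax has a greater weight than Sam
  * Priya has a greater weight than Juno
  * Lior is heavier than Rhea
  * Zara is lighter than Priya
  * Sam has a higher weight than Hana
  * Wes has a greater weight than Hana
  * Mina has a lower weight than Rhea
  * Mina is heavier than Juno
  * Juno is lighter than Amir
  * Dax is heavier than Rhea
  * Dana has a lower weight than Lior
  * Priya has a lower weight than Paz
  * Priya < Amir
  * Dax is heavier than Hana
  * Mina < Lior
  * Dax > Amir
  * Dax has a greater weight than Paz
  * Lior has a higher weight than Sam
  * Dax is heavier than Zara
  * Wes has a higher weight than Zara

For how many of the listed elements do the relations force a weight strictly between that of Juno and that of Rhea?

1

The relations place Juno below Rhea. An element lies strictly between them when it is forced above Juno and also forced below Rhea.
Above Juno: {Priya, Amir, Mina, Paz, Dana, Dax, Lior}. Below Rhea: {Mina}.
Intersection: {Mina} — 1.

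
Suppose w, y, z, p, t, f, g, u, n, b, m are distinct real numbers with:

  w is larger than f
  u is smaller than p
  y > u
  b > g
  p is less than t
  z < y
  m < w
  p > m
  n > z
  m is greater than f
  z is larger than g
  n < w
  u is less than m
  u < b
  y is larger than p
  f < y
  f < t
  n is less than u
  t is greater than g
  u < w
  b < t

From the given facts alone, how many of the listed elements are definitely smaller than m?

5

The elements the relations force below m are g, z, f, n, u — no chain reaches any other.
That is 5.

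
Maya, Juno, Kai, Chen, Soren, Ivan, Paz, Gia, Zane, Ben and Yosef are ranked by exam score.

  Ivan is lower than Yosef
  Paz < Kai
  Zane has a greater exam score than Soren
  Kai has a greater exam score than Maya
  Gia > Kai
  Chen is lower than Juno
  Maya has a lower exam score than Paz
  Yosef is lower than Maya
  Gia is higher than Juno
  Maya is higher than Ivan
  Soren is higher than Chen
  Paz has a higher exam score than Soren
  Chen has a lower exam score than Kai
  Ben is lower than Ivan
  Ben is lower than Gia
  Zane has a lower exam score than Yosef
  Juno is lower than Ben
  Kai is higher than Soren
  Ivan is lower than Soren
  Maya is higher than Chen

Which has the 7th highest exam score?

Soren

Piecing the relations together gives one ordering: Chen < Juno < Ben < Ivan < Soren < Zane < Yosef < Maya < Paz < Kai < Gia.
Counting 7 from the largest end gives Soren.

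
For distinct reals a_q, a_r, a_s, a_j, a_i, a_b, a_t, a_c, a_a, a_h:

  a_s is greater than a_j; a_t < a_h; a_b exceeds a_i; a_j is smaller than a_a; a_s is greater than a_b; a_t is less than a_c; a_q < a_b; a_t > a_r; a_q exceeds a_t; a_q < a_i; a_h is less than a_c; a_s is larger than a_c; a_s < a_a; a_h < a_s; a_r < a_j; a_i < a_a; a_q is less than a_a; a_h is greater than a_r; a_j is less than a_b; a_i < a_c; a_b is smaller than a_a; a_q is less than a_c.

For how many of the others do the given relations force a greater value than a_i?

From a_i the given relations immediately reach a_c, a_b, a_a.
From those, a_s — 4 in total.
Nothing else is reachable above a_i; 4 in all.

4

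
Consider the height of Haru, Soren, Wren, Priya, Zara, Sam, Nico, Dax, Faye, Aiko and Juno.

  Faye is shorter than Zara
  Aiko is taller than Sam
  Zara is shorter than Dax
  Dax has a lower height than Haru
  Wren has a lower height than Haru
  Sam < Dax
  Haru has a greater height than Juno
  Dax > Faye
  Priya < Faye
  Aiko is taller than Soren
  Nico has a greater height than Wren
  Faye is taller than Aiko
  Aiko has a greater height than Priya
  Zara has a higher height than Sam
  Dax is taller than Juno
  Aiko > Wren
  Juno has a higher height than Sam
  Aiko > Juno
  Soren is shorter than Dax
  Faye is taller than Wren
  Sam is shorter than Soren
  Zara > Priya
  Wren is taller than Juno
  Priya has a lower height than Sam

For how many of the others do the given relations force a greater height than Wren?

From Wren the given relations immediately reach Aiko, Nico, Faye, Haru.
From those, Zara, Dax — 6 in total.
No other element is forced above Wren by the given relations, so the count is 6.

6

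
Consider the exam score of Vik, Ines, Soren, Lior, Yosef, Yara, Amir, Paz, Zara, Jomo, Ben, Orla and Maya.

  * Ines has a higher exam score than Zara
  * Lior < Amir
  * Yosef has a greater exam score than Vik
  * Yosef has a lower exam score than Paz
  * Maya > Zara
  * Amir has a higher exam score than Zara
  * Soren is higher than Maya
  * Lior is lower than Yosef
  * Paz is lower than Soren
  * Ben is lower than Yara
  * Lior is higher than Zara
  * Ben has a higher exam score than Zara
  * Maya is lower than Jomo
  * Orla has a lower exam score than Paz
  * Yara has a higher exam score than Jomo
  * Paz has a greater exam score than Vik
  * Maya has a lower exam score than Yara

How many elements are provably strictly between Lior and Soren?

2

Chaining upward from Lior reaches: Amir, Yosef, Paz.
Chaining downward from Soren reaches: Zara, Orla, Maya, Vik, Yosef, Paz.
Strictly between Lior and Soren are those in both lists: Yosef, Paz — 2 elements.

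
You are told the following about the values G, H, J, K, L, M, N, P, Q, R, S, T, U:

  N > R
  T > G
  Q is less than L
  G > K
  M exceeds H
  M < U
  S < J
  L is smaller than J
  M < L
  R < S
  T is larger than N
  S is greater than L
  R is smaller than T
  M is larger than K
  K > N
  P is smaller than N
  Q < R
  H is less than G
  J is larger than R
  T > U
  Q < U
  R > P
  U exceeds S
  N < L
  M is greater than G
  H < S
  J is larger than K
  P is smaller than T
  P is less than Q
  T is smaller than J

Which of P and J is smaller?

P

Chaining the given relations: P < Q < R < N < K < G < M < L < S < U < T < J.
So P < J; P is the smaller of the two.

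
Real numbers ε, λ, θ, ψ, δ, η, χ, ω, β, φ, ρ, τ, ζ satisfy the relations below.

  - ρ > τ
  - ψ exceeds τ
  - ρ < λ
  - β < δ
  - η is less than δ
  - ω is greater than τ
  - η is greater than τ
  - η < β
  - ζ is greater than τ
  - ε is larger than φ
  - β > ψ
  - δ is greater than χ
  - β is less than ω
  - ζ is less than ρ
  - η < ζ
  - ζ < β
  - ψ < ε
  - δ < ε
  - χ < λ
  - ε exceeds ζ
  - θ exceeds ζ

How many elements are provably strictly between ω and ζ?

Chaining upward from ζ reaches: θ, ρ, β, λ, δ, ε.
Chaining downward from ω reaches: τ, η, ψ, β.
Strictly between ζ and ω are those in both lists: β — 1 element.

1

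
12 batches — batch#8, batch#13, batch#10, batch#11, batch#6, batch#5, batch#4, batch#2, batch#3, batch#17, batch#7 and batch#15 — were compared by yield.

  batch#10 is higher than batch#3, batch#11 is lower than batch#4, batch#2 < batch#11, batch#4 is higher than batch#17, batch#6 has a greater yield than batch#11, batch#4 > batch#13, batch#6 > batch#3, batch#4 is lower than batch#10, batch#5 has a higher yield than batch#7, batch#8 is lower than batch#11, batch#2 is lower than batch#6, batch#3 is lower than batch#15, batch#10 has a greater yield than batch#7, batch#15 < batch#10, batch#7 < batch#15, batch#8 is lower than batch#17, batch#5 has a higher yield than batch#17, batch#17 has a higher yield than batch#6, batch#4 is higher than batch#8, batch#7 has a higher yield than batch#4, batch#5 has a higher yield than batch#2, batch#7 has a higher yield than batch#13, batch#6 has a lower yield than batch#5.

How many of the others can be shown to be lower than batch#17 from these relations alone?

Directly below batch#17: batch#8, batch#6.
One step further: batch#3, batch#2, batch#11 (5 so far).
Nothing else is reachable below batch#17; 5 in all.

5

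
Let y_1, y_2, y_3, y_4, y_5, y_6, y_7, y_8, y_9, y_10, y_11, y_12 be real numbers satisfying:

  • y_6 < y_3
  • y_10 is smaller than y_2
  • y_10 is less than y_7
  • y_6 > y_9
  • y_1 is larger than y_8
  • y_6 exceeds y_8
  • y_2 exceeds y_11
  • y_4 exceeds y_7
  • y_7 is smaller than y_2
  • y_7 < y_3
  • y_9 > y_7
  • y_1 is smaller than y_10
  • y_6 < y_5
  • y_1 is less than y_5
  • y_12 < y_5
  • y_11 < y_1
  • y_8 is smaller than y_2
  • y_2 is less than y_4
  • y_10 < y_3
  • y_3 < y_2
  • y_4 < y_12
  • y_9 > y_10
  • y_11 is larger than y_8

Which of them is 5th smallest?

y_7

Chaining the given pairs: y_8 < y_11 < y_1 < y_10 < y_7 < y_9 < y_6 < y_3 < y_2 < y_4 < y_12 < y_5.
Counting 5 from the smallest end gives y_7.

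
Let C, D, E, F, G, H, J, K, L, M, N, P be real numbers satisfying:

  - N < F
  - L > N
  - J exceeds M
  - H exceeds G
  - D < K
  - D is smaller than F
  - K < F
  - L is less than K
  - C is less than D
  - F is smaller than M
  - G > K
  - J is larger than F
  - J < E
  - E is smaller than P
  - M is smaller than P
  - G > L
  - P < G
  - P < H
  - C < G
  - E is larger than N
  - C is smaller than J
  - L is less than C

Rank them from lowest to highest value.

Nothing is placed below N, so it is least; from there N < L; L < C; C < D; D < K; K < F; F < M; M < J; J < E; E < P; P < G; G < H, each given directly.

N < L < C < D < K < F < M < J < E < P < G < H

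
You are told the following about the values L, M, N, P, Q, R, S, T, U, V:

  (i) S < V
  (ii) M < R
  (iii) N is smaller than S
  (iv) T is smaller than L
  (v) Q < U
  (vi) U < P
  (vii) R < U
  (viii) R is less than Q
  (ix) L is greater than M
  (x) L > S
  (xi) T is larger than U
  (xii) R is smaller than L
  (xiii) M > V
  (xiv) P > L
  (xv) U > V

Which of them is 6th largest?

Chaining the given pairs: N < S < V < M < R < Q < U < T < L < P.
Counting 6 from the largest end gives R.

R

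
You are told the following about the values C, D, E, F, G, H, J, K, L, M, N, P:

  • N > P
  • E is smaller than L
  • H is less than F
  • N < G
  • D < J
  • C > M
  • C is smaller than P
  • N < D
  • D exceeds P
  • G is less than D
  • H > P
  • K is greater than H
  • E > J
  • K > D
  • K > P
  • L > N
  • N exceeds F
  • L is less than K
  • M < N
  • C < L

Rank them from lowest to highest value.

M < C < P < H < F < N < G < D < J < E < L < K

The consecutive links are each given: M < C; C < P; P < H; H < F; F < N; N < G; G < D; D < J; J < E; E < L; L < K.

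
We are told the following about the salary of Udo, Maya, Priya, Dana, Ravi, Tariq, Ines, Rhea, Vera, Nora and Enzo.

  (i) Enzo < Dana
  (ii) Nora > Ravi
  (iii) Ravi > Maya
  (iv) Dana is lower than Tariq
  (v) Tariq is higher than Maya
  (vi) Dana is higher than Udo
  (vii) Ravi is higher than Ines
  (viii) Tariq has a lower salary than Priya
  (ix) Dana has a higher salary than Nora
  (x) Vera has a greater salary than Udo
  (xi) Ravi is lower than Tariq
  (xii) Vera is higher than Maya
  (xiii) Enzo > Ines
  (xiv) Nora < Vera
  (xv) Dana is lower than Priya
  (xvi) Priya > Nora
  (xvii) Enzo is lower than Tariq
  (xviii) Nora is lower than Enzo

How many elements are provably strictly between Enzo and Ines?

The relations place Ines below Enzo. An element lies strictly between them when it is forced above Ines and also forced below Enzo.
Above Ines: {Ravi, Nora, Dana, Tariq, Vera, Priya}. Below Enzo: {Maya, Ravi, Nora}.
Intersection: {Ravi, Nora} — 2.

2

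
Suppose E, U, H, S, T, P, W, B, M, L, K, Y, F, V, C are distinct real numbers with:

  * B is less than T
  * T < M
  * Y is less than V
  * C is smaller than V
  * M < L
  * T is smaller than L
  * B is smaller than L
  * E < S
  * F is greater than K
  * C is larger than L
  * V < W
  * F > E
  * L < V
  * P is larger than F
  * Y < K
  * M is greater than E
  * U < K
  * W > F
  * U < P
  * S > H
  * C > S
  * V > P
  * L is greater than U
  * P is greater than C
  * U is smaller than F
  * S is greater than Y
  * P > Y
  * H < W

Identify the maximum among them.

B is not greatest since B < L; U is not greatest since U < P; Y is not greatest since Y < K; H is not greatest since H < S; E is not greatest since E < S; K is not greatest since K < F; T is not greatest since T < M; M is not greatest since M < L; F is not greatest since F < P; S is not greatest since S < C; L is not greatest since L < C; C is not greatest since C < V; P is not greatest since P < V; V is not greatest since V < W.
Only W has nothing above it, so W is the maximum.

W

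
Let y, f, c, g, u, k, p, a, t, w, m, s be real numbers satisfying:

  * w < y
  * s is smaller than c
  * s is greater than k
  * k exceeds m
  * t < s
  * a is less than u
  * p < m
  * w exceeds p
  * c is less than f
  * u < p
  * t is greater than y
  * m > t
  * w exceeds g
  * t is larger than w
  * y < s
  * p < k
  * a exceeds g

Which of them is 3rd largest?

The consecutive relations fix a unique order: g < a < u < p < w < y < t < m < k < s < c < f.
Counting 3 from the largest end gives s.

s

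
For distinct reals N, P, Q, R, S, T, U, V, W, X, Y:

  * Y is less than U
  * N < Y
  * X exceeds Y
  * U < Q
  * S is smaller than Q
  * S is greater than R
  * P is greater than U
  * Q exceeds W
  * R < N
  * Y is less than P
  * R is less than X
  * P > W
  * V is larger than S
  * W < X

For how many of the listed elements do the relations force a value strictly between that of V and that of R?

The relations place R below V. An element lies strictly between them when it is forced above R and also forced below V.
Above R: {S, N, Y, X, U, Q, P}. Below V: {S}.
Intersection: {S} — 1.

1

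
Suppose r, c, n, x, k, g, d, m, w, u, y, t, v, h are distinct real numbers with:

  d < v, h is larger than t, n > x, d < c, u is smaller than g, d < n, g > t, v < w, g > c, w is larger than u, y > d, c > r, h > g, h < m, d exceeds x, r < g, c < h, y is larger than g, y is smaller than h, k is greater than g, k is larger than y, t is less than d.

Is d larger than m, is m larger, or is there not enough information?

m

Link the given pairs in sequence: d < c; c < g; g < h; h < m.
Chaining these gives d < c < g < h < m.
So m is larger.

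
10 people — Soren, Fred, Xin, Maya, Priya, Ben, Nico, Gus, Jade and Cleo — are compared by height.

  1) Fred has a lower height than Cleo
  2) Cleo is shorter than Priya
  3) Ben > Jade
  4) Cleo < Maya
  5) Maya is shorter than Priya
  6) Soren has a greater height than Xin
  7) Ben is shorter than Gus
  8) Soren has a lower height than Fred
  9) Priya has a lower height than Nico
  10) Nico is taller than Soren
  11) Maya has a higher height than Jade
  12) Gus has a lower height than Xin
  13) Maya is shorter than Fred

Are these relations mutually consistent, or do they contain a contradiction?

Chaining the given relations yields Fred < Cleo < Maya, so Fred < Maya. But one relation states Maya < Fred. These cannot both hold.

inconsistent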